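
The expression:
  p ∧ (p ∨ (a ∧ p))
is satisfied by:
  {p: True}


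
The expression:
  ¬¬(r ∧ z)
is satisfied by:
  {r: True, z: True}


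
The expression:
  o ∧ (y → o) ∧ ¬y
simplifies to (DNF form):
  o ∧ ¬y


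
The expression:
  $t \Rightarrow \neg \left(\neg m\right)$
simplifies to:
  $m \vee \neg t$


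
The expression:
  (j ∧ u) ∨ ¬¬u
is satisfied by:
  {u: True}


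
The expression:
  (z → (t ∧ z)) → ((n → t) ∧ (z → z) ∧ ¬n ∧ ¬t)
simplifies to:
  ¬t ∧ (z ∨ ¬n)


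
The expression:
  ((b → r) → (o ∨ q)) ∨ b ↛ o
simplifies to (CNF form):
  b ∨ o ∨ q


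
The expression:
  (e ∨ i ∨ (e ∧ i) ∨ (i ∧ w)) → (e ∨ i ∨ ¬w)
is always true.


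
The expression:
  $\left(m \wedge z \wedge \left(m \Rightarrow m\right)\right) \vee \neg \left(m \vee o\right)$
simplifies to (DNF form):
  $\left(m \wedge z\right) \vee \left(\neg m \wedge \neg o\right)$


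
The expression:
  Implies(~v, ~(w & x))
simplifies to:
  v | ~w | ~x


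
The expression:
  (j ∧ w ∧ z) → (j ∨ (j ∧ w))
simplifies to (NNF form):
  True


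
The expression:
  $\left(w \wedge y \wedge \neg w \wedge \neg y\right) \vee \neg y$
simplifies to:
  $\neg y$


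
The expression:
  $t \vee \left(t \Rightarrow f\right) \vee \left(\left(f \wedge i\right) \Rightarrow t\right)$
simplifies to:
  $\text{True}$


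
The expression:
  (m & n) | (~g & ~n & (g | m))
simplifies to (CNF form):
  m & (n | ~g)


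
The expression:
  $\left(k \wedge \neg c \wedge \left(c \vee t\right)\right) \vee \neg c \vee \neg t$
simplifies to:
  $\neg c \vee \neg t$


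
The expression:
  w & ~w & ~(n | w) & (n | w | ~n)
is never true.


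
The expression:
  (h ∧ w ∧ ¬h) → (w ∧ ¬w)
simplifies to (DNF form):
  True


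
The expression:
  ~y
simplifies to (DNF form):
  ~y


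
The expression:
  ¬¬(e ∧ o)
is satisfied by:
  {e: True, o: True}


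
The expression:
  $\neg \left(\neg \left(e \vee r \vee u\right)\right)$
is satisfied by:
  {r: True, e: True, u: True}
  {r: True, e: True, u: False}
  {r: True, u: True, e: False}
  {r: True, u: False, e: False}
  {e: True, u: True, r: False}
  {e: True, u: False, r: False}
  {u: True, e: False, r: False}


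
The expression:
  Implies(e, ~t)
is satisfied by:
  {e: False, t: False}
  {t: True, e: False}
  {e: True, t: False}


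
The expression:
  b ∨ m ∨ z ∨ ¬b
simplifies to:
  True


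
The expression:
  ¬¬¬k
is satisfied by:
  {k: False}


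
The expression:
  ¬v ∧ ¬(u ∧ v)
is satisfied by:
  {v: False}


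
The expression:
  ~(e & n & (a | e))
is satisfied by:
  {e: False, n: False}
  {n: True, e: False}
  {e: True, n: False}


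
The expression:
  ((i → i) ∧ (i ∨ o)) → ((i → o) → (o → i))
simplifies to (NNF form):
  i ∨ ¬o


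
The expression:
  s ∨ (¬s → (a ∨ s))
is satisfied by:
  {a: True, s: True}
  {a: True, s: False}
  {s: True, a: False}


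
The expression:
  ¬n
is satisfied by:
  {n: False}


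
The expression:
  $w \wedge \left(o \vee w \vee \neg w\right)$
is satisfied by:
  {w: True}


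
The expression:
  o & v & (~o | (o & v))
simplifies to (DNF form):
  o & v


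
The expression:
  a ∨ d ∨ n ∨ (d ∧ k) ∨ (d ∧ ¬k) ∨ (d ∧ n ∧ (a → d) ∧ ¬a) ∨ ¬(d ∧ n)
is always true.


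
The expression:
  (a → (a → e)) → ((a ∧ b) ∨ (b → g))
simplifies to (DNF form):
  a ∨ g ∨ ¬b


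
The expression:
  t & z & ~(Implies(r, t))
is never true.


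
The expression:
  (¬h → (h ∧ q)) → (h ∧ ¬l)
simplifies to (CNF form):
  ¬h ∨ ¬l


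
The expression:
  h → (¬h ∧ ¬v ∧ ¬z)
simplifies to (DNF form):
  ¬h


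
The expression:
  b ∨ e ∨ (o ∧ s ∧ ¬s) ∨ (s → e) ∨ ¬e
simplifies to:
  True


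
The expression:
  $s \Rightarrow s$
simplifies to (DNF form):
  $\text{True}$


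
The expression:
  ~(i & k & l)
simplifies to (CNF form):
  ~i | ~k | ~l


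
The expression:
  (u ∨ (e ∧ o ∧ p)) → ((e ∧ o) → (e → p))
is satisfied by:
  {p: True, u: False, e: False, o: False}
  {p: False, u: False, e: False, o: False}
  {p: True, o: True, u: False, e: False}
  {o: True, p: False, u: False, e: False}
  {p: True, e: True, o: False, u: False}
  {e: True, o: False, u: False, p: False}
  {p: True, o: True, e: True, u: False}
  {o: True, e: True, p: False, u: False}
  {p: True, u: True, o: False, e: False}
  {u: True, o: False, e: False, p: False}
  {p: True, o: True, u: True, e: False}
  {o: True, u: True, p: False, e: False}
  {p: True, e: True, u: True, o: False}
  {e: True, u: True, o: False, p: False}
  {p: True, o: True, e: True, u: True}


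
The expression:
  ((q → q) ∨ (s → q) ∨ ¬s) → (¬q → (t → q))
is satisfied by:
  {q: True, t: False}
  {t: False, q: False}
  {t: True, q: True}


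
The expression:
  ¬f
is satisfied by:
  {f: False}


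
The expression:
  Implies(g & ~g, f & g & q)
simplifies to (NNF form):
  True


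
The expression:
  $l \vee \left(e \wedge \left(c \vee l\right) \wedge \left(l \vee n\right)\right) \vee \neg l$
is always true.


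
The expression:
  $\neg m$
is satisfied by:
  {m: False}


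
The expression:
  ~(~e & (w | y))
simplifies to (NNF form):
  e | (~w & ~y)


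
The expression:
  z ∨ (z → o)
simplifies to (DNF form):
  True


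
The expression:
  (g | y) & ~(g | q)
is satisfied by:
  {y: True, q: False, g: False}


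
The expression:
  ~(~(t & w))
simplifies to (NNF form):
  t & w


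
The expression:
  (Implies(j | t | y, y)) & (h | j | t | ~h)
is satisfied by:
  {y: True, t: False, j: False}
  {j: True, y: True, t: False}
  {y: True, t: True, j: False}
  {j: True, y: True, t: True}
  {j: False, t: False, y: False}


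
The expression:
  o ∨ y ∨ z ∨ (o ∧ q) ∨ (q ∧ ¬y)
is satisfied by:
  {y: True, q: True, z: True, o: True}
  {y: True, q: True, z: True, o: False}
  {y: True, q: True, o: True, z: False}
  {y: True, q: True, o: False, z: False}
  {y: True, z: True, o: True, q: False}
  {y: True, z: True, o: False, q: False}
  {y: True, z: False, o: True, q: False}
  {y: True, z: False, o: False, q: False}
  {q: True, z: True, o: True, y: False}
  {q: True, z: True, o: False, y: False}
  {q: True, o: True, z: False, y: False}
  {q: True, o: False, z: False, y: False}
  {z: True, o: True, q: False, y: False}
  {z: True, q: False, o: False, y: False}
  {o: True, q: False, z: False, y: False}


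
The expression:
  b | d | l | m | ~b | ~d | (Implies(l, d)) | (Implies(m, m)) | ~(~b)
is always true.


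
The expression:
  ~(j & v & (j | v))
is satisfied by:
  {v: False, j: False}
  {j: True, v: False}
  {v: True, j: False}


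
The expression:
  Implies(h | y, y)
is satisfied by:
  {y: True, h: False}
  {h: False, y: False}
  {h: True, y: True}


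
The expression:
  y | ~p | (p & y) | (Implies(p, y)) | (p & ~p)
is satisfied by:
  {y: True, p: False}
  {p: False, y: False}
  {p: True, y: True}


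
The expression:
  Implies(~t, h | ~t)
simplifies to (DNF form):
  True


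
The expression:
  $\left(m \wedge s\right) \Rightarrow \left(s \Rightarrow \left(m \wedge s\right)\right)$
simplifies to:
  $\text{True}$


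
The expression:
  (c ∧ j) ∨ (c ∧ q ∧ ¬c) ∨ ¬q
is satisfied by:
  {j: True, c: True, q: False}
  {j: True, c: False, q: False}
  {c: True, j: False, q: False}
  {j: False, c: False, q: False}
  {q: True, j: True, c: True}


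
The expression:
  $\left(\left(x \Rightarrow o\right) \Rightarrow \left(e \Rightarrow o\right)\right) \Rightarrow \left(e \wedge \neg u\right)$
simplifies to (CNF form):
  $e \wedge \left(\neg o \vee \neg u\right) \wedge \left(\neg u \vee \neg x\right)$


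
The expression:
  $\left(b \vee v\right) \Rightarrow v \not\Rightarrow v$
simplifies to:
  $\neg b \wedge \neg v$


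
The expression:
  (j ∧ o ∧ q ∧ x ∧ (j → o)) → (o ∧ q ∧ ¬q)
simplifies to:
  ¬j ∨ ¬o ∨ ¬q ∨ ¬x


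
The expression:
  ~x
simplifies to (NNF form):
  ~x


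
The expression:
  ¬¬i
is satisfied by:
  {i: True}


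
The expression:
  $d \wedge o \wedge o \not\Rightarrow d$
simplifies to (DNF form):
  $\text{False}$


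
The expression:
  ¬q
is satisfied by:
  {q: False}


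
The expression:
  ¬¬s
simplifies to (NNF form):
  s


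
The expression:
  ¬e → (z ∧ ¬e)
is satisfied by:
  {z: True, e: True}
  {z: True, e: False}
  {e: True, z: False}


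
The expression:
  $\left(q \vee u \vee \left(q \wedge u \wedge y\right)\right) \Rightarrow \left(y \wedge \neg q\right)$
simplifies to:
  $\neg q \wedge \left(y \vee \neg u\right)$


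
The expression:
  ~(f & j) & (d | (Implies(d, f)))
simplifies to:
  ~f | ~j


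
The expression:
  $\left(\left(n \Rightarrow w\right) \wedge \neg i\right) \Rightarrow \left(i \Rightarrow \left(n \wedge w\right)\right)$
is always true.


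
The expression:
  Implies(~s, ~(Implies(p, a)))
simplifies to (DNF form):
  s | (p & ~a)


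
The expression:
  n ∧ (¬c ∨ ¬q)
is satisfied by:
  {n: True, c: False, q: False}
  {q: True, n: True, c: False}
  {c: True, n: True, q: False}


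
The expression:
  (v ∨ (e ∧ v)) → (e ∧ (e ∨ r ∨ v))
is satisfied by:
  {e: True, v: False}
  {v: False, e: False}
  {v: True, e: True}


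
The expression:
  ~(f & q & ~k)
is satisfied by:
  {k: True, q: False, f: False}
  {q: False, f: False, k: False}
  {f: True, k: True, q: False}
  {f: True, q: False, k: False}
  {k: True, q: True, f: False}
  {q: True, k: False, f: False}
  {f: True, q: True, k: True}


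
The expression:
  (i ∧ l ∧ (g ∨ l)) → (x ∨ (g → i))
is always true.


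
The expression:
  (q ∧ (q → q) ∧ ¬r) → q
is always true.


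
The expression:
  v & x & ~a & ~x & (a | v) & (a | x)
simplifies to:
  False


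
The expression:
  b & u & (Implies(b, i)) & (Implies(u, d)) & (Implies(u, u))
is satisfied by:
  {i: True, u: True, b: True, d: True}


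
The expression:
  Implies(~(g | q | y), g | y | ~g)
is always true.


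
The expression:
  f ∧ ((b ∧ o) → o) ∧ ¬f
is never true.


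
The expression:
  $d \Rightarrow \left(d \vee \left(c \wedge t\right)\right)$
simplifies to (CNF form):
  $\text{True}$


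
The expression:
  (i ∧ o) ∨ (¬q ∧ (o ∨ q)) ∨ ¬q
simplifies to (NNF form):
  (i ∧ o) ∨ ¬q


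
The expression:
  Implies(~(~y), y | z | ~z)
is always true.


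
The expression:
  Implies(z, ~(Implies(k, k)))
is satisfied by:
  {z: False}


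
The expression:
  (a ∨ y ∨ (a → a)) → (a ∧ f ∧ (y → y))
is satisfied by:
  {a: True, f: True}


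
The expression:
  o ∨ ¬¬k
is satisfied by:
  {k: True, o: True}
  {k: True, o: False}
  {o: True, k: False}


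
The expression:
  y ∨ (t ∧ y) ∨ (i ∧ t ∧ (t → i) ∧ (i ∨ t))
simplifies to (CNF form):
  (i ∨ y) ∧ (t ∨ y)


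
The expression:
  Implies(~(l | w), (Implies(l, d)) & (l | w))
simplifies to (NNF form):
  l | w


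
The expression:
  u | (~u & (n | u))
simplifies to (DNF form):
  n | u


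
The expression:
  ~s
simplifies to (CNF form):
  ~s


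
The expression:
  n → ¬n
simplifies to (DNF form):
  ¬n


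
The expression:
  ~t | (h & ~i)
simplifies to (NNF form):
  ~t | (h & ~i)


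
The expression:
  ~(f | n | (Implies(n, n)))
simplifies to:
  False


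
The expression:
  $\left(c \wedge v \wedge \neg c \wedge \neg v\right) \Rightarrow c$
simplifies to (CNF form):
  $\text{True}$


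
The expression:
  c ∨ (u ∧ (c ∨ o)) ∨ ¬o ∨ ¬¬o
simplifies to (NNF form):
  True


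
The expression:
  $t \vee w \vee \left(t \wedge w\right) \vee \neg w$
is always true.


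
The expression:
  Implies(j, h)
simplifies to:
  h | ~j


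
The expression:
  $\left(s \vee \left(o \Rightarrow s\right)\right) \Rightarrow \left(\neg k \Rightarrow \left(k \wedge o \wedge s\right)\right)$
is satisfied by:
  {k: True, o: True, s: False}
  {k: True, s: False, o: False}
  {k: True, o: True, s: True}
  {k: True, s: True, o: False}
  {o: True, s: False, k: False}


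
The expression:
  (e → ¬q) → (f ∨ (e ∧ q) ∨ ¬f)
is always true.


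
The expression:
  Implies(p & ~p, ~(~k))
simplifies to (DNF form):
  True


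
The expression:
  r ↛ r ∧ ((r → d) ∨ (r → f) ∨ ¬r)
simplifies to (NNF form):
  False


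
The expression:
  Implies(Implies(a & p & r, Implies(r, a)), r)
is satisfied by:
  {r: True}


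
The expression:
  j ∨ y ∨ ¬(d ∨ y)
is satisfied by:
  {y: True, j: True, d: False}
  {y: True, j: False, d: False}
  {j: True, y: False, d: False}
  {y: False, j: False, d: False}
  {y: True, d: True, j: True}
  {y: True, d: True, j: False}
  {d: True, j: True, y: False}


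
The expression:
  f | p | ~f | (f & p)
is always true.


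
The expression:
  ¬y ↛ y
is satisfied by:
  {y: False}


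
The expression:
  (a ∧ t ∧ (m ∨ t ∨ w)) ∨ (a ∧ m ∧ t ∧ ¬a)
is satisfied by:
  {t: True, a: True}


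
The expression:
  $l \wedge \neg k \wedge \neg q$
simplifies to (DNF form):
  $l \wedge \neg k \wedge \neg q$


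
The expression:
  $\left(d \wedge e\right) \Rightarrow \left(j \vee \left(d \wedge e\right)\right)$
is always true.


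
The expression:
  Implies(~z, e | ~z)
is always true.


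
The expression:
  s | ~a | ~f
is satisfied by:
  {s: True, a: False, f: False}
  {s: False, a: False, f: False}
  {f: True, s: True, a: False}
  {f: True, s: False, a: False}
  {a: True, s: True, f: False}
  {a: True, s: False, f: False}
  {a: True, f: True, s: True}


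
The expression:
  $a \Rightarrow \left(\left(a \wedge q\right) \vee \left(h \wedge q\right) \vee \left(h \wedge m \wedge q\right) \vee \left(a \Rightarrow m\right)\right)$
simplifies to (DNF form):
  $m \vee q \vee \neg a$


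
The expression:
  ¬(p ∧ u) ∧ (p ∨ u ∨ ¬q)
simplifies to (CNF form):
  (p ∨ ¬p) ∧ (¬p ∨ ¬u) ∧ (p ∨ u ∨ ¬p) ∧ (p ∨ u ∨ ¬q) ∧ (p ∨ ¬p ∨ ¬q) ∧ (u ∨ ¬p ∨ ¬u) ∧ (u ∨ ¬q ∨ ¬u) ∧ (¬p ∨ ¬q ∨ ¬u)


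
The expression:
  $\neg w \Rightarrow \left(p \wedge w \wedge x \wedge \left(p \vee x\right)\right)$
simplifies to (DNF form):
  $w$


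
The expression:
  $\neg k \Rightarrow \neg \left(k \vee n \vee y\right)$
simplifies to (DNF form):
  $k \vee \left(\neg n \wedge \neg y\right)$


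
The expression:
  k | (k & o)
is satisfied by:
  {k: True}


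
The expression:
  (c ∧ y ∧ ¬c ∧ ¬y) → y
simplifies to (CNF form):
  True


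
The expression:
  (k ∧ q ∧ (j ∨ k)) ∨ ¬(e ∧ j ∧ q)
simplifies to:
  k ∨ ¬e ∨ ¬j ∨ ¬q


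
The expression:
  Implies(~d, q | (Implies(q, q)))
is always true.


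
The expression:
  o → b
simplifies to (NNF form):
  b ∨ ¬o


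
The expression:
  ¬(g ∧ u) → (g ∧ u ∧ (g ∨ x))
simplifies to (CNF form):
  g ∧ u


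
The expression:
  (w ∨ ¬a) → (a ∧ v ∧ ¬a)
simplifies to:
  a ∧ ¬w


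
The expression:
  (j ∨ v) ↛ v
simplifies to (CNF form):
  j ∧ ¬v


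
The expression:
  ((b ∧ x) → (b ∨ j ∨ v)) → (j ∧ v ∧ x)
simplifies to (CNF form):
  j ∧ v ∧ x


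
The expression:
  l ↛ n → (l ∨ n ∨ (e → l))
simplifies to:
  True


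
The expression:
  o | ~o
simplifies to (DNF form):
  True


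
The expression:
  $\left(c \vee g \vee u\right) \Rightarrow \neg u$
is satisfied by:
  {u: False}


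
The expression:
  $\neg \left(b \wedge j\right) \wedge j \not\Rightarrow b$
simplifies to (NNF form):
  $j \wedge \neg b$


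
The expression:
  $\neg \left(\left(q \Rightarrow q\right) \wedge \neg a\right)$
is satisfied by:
  {a: True}


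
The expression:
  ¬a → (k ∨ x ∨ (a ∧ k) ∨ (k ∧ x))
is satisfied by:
  {a: True, x: True, k: True}
  {a: True, x: True, k: False}
  {a: True, k: True, x: False}
  {a: True, k: False, x: False}
  {x: True, k: True, a: False}
  {x: True, k: False, a: False}
  {k: True, x: False, a: False}


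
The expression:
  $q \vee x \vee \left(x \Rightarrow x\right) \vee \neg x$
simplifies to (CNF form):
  $\text{True}$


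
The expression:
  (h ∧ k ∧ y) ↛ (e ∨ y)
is never true.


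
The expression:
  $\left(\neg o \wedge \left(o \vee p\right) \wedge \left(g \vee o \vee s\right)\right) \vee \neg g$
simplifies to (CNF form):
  $\left(p \vee \neg g\right) \wedge \left(\neg g \vee \neg o\right)$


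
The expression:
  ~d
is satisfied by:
  {d: False}


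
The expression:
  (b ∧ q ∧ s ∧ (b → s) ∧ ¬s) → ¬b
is always true.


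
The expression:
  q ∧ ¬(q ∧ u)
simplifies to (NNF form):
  q ∧ ¬u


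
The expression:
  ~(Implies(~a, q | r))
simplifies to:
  ~a & ~q & ~r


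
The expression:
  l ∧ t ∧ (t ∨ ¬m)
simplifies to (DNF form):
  l ∧ t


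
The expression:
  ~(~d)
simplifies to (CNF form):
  d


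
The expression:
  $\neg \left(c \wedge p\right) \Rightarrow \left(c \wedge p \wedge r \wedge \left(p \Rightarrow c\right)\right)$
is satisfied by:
  {c: True, p: True}


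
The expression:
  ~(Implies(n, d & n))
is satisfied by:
  {n: True, d: False}


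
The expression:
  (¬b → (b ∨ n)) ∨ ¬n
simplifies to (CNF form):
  True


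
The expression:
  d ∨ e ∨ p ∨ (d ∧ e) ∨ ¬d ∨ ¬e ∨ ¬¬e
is always true.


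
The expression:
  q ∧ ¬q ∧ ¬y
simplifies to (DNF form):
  False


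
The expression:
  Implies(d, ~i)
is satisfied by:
  {d: False, i: False}
  {i: True, d: False}
  {d: True, i: False}


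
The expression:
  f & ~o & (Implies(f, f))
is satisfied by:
  {f: True, o: False}


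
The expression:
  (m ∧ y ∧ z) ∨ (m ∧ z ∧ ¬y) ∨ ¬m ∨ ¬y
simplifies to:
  z ∨ ¬m ∨ ¬y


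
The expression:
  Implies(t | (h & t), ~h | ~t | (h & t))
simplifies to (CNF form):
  True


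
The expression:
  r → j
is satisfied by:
  {j: True, r: False}
  {r: False, j: False}
  {r: True, j: True}


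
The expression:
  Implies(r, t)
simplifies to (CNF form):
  t | ~r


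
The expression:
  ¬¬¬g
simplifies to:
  ¬g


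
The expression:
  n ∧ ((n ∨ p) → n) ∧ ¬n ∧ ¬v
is never true.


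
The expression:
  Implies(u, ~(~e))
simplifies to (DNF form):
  e | ~u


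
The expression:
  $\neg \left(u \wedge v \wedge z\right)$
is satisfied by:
  {u: False, v: False, z: False}
  {z: True, u: False, v: False}
  {v: True, u: False, z: False}
  {z: True, v: True, u: False}
  {u: True, z: False, v: False}
  {z: True, u: True, v: False}
  {v: True, u: True, z: False}


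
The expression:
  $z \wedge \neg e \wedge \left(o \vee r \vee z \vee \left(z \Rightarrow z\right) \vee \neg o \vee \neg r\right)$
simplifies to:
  $z \wedge \neg e$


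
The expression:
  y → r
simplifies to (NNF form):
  r ∨ ¬y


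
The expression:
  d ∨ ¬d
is always true.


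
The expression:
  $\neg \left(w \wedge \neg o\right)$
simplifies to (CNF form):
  $o \vee \neg w$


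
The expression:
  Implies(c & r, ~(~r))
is always true.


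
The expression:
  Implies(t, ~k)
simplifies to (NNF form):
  ~k | ~t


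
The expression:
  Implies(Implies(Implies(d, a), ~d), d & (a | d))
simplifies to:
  d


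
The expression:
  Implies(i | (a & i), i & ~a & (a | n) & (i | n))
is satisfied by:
  {n: True, i: False, a: False}
  {n: False, i: False, a: False}
  {a: True, n: True, i: False}
  {a: True, n: False, i: False}
  {i: True, n: True, a: False}


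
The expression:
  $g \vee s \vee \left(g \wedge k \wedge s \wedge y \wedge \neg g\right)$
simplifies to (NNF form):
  $g \vee s$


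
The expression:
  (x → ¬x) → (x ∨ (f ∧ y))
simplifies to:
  x ∨ (f ∧ y)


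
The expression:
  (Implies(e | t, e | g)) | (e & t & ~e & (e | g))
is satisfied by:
  {e: True, g: True, t: False}
  {e: True, g: False, t: False}
  {g: True, e: False, t: False}
  {e: False, g: False, t: False}
  {t: True, e: True, g: True}
  {t: True, e: True, g: False}
  {t: True, g: True, e: False}


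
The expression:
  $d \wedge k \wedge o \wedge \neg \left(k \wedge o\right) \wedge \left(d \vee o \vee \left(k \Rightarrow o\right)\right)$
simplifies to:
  $\text{False}$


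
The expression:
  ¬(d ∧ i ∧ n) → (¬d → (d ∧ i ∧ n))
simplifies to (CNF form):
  d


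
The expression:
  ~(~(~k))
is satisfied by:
  {k: False}


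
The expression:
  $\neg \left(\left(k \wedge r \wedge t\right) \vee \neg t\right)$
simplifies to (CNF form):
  $t \wedge \left(\neg k \vee \neg r\right)$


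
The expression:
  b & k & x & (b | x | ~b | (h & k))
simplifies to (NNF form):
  b & k & x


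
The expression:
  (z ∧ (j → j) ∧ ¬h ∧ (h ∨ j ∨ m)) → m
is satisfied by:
  {m: True, h: True, z: False, j: False}
  {m: True, h: False, z: False, j: False}
  {h: True, j: False, m: False, z: False}
  {j: False, h: False, m: False, z: False}
  {j: True, m: True, h: True, z: False}
  {j: True, m: True, h: False, z: False}
  {j: True, h: True, m: False, z: False}
  {j: True, h: False, m: False, z: False}
  {z: True, m: True, h: True, j: False}
  {z: True, m: True, h: False, j: False}
  {z: True, h: True, m: False, j: False}
  {z: True, h: False, m: False, j: False}
  {j: True, z: True, m: True, h: True}
  {j: True, z: True, m: True, h: False}
  {j: True, z: True, h: True, m: False}


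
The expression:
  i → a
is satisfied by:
  {a: True, i: False}
  {i: False, a: False}
  {i: True, a: True}


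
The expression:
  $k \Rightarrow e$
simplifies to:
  $e \vee \neg k$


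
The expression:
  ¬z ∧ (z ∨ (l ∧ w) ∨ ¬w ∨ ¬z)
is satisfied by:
  {z: False}


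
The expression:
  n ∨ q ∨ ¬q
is always true.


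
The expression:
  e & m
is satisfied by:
  {m: True, e: True}


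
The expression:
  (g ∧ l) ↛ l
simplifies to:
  False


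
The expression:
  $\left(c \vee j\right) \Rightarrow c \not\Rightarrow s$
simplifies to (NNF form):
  $\left(c \wedge \neg s\right) \vee \left(\neg c \wedge \neg j\right)$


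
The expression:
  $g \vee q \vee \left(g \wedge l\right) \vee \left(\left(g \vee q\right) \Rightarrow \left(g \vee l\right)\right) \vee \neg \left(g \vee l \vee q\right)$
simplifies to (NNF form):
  $\text{True}$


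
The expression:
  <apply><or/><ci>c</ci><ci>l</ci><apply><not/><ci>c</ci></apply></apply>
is always true.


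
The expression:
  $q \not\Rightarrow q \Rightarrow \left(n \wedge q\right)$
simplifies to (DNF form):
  $\text{True}$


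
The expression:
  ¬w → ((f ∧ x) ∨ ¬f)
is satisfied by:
  {x: True, w: True, f: False}
  {x: True, w: False, f: False}
  {w: True, x: False, f: False}
  {x: False, w: False, f: False}
  {f: True, x: True, w: True}
  {f: True, x: True, w: False}
  {f: True, w: True, x: False}


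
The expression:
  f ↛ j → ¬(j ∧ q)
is always true.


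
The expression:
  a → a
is always true.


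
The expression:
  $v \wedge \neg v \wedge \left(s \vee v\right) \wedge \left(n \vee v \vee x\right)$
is never true.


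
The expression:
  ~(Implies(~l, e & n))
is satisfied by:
  {e: False, l: False, n: False}
  {n: True, e: False, l: False}
  {e: True, n: False, l: False}


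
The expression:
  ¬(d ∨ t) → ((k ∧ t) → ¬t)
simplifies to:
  True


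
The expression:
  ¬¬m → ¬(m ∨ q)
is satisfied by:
  {m: False}


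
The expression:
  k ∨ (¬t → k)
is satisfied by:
  {k: True, t: True}
  {k: True, t: False}
  {t: True, k: False}


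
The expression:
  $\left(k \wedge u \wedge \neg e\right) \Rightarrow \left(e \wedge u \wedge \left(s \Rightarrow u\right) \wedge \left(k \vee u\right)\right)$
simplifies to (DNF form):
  $e \vee \neg k \vee \neg u$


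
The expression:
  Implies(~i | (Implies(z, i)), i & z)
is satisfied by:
  {z: True, i: True}


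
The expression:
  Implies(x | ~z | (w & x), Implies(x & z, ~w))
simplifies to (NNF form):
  ~w | ~x | ~z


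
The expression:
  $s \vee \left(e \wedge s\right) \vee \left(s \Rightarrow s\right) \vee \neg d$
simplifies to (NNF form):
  $\text{True}$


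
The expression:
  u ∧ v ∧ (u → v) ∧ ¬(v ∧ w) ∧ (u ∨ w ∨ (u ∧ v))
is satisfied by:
  {u: True, v: True, w: False}


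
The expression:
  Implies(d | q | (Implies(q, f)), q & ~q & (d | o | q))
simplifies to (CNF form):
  False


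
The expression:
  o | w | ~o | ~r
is always true.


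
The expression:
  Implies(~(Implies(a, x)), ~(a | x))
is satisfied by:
  {x: True, a: False}
  {a: False, x: False}
  {a: True, x: True}


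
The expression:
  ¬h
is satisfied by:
  {h: False}


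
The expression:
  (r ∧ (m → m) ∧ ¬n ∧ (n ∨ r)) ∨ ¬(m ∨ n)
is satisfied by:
  {r: True, n: False, m: False}
  {n: False, m: False, r: False}
  {r: True, m: True, n: False}


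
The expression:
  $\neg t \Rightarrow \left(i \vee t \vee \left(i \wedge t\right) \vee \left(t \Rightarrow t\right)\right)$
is always true.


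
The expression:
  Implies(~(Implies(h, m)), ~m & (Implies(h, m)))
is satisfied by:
  {m: True, h: False}
  {h: False, m: False}
  {h: True, m: True}


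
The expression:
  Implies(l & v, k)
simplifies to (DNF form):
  k | ~l | ~v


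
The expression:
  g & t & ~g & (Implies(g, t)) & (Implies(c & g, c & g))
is never true.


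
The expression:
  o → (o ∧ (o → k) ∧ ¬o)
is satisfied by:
  {o: False}


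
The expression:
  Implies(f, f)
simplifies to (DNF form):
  True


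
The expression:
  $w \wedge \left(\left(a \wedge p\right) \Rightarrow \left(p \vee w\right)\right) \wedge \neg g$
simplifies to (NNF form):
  $w \wedge \neg g$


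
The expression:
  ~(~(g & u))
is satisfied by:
  {u: True, g: True}


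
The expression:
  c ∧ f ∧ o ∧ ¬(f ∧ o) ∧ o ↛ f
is never true.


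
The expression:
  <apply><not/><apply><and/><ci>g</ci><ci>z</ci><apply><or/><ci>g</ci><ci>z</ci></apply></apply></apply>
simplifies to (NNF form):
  <apply><or/><apply><not/><ci>g</ci></apply><apply><not/><ci>z</ci></apply></apply>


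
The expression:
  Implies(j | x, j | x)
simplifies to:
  True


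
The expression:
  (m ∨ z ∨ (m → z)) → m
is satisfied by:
  {m: True}


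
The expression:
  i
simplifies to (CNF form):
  i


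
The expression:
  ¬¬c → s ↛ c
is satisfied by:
  {c: False}


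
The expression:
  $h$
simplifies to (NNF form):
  $h$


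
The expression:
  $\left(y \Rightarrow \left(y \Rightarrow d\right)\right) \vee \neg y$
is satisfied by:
  {d: True, y: False}
  {y: False, d: False}
  {y: True, d: True}


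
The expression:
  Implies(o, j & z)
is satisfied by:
  {z: True, j: True, o: False}
  {z: True, j: False, o: False}
  {j: True, z: False, o: False}
  {z: False, j: False, o: False}
  {z: True, o: True, j: True}


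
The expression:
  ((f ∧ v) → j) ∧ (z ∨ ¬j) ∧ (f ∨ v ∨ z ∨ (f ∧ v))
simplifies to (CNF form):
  (z ∨ ¬j) ∧ (f ∨ j ∨ ¬f) ∧ (f ∨ v ∨ z) ∧ (f ∨ z ∨ ¬f) ∧ (f ∨ z ∨ ¬j) ∧ (j ∨ z ∨ ¬j) ∧ (j ∨ ¬f ∨ ¬j) ∧ (j ∨ ¬f ∨ ¬v) ∧ (v ∨ z ∨ ¬j) ∧ (v ∨ z ∨ ¬v) ∧ (z ∨ ¬f ∨ ¬j) ∧ (z ∨ ¬f ∨ ¬v) ∧ (z ∨ ¬j ∨ ¬v) ∧ (f ∨ j ∨ v ∨ z) ∧ (f ∨ j ∨ v ∨ ¬f) ∧ (f ∨ j ∨ z ∨ ¬f) ∧ (f ∨ j ∨ z ∨ ¬j) ∧ (f ∨ j ∨ ¬f ∨ ¬j) ∧ (f ∨ v ∨ z ∨ ¬f) ∧ (f ∨ z ∨ ¬f ∨ ¬j) ∧ (j ∨ v ∨ z ∨ ¬j) ∧ (j ∨ v ∨ z ∨ ¬v) ∧ (j ∨ v ∨ ¬f ∨ ¬j) ∧ (j ∨ v ∨ ¬f ∨ ¬v) ∧ (j ∨ z ∨ ¬f ∨ ¬j) ∧ (j ∨ z ∨ ¬f ∨ ¬v) ∧ (j ∨ z ∨ ¬j ∨ ¬v) ∧ (j ∨ ¬f ∨ ¬j ∨ ¬v) ∧ (v ∨ z ∨ ¬f ∨ ¬j) ∧ (v ∨ z ∨ ¬f ∨ ¬v) ∧ (z ∨ ¬f ∨ ¬j ∨ ¬v)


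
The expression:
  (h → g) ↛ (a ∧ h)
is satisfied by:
  {g: True, h: False, a: False}
  {g: False, h: False, a: False}
  {a: True, g: True, h: False}
  {a: True, g: False, h: False}
  {h: True, g: True, a: False}


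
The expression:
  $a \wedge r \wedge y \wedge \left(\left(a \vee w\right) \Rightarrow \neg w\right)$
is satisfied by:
  {r: True, a: True, y: True, w: False}


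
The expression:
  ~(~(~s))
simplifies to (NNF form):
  ~s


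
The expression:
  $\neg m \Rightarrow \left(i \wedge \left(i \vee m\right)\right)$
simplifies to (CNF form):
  $i \vee m$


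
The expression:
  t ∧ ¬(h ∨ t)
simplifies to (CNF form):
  False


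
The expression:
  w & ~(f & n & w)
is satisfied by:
  {w: True, n: False, f: False}
  {f: True, w: True, n: False}
  {n: True, w: True, f: False}


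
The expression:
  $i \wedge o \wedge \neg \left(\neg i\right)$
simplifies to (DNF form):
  $i \wedge o$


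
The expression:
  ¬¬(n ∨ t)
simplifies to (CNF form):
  n ∨ t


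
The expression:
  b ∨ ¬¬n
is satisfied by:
  {n: True, b: True}
  {n: True, b: False}
  {b: True, n: False}


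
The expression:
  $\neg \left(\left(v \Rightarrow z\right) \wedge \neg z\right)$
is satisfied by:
  {z: True, v: True}
  {z: True, v: False}
  {v: True, z: False}


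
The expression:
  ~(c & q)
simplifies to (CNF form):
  ~c | ~q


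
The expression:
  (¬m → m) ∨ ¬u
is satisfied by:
  {m: True, u: False}
  {u: False, m: False}
  {u: True, m: True}


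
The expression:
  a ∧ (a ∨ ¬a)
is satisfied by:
  {a: True}


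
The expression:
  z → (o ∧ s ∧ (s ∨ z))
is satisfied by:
  {o: True, s: True, z: False}
  {o: True, s: False, z: False}
  {s: True, o: False, z: False}
  {o: False, s: False, z: False}
  {o: True, z: True, s: True}


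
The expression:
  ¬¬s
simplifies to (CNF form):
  s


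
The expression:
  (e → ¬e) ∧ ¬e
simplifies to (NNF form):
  ¬e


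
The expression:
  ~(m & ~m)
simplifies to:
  True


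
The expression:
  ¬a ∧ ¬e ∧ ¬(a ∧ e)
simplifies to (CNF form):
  ¬a ∧ ¬e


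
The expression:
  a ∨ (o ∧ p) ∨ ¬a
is always true.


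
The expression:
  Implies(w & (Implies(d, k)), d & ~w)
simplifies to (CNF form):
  (d | ~w) & (~k | ~w)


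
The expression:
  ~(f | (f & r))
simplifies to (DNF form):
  ~f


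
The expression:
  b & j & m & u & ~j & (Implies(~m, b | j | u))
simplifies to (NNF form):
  False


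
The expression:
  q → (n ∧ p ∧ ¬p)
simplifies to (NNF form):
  ¬q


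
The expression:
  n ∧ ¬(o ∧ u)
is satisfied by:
  {n: True, u: False, o: False}
  {n: True, o: True, u: False}
  {n: True, u: True, o: False}


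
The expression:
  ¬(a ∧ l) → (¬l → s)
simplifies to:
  l ∨ s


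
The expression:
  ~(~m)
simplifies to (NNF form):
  m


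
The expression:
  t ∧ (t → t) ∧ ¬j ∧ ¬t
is never true.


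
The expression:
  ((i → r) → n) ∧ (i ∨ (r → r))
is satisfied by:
  {i: True, n: True, r: False}
  {n: True, r: False, i: False}
  {i: True, n: True, r: True}
  {n: True, r: True, i: False}
  {i: True, r: False, n: False}


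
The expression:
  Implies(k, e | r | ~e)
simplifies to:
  True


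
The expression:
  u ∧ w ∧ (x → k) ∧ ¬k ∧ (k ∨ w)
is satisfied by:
  {u: True, w: True, x: False, k: False}


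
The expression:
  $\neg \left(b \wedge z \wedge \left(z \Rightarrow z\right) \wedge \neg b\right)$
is always true.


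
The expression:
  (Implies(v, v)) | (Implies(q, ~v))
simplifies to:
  True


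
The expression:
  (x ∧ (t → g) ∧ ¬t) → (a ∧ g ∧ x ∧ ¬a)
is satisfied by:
  {t: True, x: False}
  {x: False, t: False}
  {x: True, t: True}


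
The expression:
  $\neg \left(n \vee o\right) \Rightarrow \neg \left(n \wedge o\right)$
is always true.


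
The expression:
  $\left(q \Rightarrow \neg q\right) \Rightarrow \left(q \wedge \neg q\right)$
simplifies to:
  $q$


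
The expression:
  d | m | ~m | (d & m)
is always true.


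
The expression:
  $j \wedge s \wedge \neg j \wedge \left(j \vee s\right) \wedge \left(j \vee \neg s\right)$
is never true.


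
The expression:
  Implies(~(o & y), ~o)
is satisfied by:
  {y: True, o: False}
  {o: False, y: False}
  {o: True, y: True}


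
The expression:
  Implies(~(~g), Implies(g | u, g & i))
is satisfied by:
  {i: True, g: False}
  {g: False, i: False}
  {g: True, i: True}


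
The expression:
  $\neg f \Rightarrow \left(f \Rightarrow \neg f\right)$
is always true.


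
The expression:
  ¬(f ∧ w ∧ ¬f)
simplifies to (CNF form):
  True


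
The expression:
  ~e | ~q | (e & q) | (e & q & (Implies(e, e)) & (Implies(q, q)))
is always true.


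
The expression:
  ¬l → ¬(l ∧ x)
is always true.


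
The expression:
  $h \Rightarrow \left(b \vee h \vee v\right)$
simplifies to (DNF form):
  $\text{True}$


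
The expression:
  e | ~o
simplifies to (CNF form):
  e | ~o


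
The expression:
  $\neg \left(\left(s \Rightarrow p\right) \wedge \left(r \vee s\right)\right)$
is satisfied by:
  {r: False, p: False, s: False}
  {s: True, r: False, p: False}
  {p: True, r: False, s: False}
  {s: True, r: True, p: False}


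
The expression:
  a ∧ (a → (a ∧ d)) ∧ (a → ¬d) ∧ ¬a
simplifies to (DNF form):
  False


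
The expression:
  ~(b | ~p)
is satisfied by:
  {p: True, b: False}


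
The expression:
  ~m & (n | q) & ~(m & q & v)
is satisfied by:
  {n: True, q: True, m: False}
  {n: True, q: False, m: False}
  {q: True, n: False, m: False}


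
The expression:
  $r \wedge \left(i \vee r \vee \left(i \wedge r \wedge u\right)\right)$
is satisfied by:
  {r: True}


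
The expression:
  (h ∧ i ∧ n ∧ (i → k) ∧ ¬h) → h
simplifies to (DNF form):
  True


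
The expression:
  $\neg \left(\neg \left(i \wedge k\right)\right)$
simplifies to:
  $i \wedge k$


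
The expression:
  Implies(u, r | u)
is always true.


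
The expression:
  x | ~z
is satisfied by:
  {x: True, z: False}
  {z: False, x: False}
  {z: True, x: True}


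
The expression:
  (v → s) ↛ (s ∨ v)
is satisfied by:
  {v: False, s: False}


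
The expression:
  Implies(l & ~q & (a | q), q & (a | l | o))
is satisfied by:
  {q: True, l: False, a: False}
  {l: False, a: False, q: False}
  {a: True, q: True, l: False}
  {a: True, l: False, q: False}
  {q: True, l: True, a: False}
  {l: True, q: False, a: False}
  {a: True, l: True, q: True}


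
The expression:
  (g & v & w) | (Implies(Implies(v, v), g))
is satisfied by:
  {g: True}


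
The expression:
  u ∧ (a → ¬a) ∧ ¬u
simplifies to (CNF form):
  False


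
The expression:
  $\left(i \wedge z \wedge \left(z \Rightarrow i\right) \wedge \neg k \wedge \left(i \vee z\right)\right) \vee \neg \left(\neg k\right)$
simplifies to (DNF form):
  $k \vee \left(i \wedge z\right)$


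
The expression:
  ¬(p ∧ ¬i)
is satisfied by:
  {i: True, p: False}
  {p: False, i: False}
  {p: True, i: True}


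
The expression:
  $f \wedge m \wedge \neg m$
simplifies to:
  $\text{False}$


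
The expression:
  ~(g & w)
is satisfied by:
  {w: False, g: False}
  {g: True, w: False}
  {w: True, g: False}


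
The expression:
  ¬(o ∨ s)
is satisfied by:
  {o: False, s: False}


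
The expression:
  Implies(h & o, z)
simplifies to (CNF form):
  z | ~h | ~o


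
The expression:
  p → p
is always true.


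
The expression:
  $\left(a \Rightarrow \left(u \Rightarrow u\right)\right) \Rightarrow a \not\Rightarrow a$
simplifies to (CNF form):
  $\text{False}$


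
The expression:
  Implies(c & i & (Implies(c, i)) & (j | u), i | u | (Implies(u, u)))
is always true.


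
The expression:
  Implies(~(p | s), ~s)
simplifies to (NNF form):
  True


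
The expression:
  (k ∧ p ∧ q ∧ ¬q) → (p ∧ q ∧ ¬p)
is always true.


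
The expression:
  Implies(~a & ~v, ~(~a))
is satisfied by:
  {a: True, v: True}
  {a: True, v: False}
  {v: True, a: False}


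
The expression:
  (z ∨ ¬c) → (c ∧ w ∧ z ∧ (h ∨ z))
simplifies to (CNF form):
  c ∧ (w ∨ ¬z)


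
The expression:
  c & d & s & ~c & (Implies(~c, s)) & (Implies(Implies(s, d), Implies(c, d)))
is never true.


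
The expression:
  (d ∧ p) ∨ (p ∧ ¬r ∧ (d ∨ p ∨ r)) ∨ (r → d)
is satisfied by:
  {d: True, r: False}
  {r: False, d: False}
  {r: True, d: True}


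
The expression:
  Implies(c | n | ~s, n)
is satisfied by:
  {n: True, s: True, c: False}
  {n: True, c: False, s: False}
  {n: True, s: True, c: True}
  {n: True, c: True, s: False}
  {s: True, c: False, n: False}


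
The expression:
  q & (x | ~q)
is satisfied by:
  {x: True, q: True}


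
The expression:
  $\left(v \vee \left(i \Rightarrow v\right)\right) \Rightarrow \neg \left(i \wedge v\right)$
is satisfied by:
  {v: False, i: False}
  {i: True, v: False}
  {v: True, i: False}


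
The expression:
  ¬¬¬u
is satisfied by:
  {u: False}


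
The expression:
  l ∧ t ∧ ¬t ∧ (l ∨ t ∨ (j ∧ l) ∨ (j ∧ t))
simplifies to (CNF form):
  False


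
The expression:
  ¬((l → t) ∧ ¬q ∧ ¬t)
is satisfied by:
  {t: True, q: True, l: True}
  {t: True, q: True, l: False}
  {t: True, l: True, q: False}
  {t: True, l: False, q: False}
  {q: True, l: True, t: False}
  {q: True, l: False, t: False}
  {l: True, q: False, t: False}


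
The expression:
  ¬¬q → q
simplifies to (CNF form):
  True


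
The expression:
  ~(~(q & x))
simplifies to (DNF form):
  q & x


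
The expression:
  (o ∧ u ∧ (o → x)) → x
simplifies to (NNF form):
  True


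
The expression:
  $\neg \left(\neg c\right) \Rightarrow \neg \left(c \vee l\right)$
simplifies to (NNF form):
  $\neg c$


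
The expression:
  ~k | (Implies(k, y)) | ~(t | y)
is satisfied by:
  {y: True, k: False, t: False}
  {k: False, t: False, y: False}
  {y: True, t: True, k: False}
  {t: True, k: False, y: False}
  {y: True, k: True, t: False}
  {k: True, y: False, t: False}
  {y: True, t: True, k: True}


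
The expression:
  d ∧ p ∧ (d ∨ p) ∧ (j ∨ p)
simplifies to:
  d ∧ p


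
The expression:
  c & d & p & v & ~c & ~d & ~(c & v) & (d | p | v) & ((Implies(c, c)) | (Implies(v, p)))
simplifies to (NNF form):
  False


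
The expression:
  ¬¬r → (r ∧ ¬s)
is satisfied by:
  {s: False, r: False}
  {r: True, s: False}
  {s: True, r: False}
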